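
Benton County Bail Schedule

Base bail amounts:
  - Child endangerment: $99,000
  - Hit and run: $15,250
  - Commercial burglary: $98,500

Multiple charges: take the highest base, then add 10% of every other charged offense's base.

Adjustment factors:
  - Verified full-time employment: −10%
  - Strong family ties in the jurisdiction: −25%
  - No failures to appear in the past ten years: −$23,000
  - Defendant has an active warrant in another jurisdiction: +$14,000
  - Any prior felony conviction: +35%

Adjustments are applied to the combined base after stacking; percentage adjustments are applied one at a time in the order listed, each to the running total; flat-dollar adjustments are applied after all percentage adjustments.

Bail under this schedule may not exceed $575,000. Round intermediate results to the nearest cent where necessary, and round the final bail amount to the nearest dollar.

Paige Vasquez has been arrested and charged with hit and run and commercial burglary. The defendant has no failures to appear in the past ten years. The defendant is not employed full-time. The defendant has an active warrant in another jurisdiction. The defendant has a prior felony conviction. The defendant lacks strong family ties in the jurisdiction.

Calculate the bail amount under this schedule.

Base amounts from the schedule: hit and run $15,250; commercial burglary $98,500.
Stacking rule: highest base plus 10% of each additional charge. Highest is commercial burglary at $98,500. Additional: $15,250 × 10% = $1,525. Combined base = $98,500 + $1,525 = $100,025.
Any prior felony conviction (+35%): $100,025 × 1.35 = $135,033.75.
No failures to appear in the past ten years (−$23,000 flat): $135,033.75 − $23,000 = $112,033.75.
Defendant has an active warrant in another jurisdiction (+$14,000 flat): $112,033.75 + $14,000 = $126,033.75.
$126,033.75 is within the $575,000 maximum.
Rounded to the nearest dollar: $126,034.

$126,034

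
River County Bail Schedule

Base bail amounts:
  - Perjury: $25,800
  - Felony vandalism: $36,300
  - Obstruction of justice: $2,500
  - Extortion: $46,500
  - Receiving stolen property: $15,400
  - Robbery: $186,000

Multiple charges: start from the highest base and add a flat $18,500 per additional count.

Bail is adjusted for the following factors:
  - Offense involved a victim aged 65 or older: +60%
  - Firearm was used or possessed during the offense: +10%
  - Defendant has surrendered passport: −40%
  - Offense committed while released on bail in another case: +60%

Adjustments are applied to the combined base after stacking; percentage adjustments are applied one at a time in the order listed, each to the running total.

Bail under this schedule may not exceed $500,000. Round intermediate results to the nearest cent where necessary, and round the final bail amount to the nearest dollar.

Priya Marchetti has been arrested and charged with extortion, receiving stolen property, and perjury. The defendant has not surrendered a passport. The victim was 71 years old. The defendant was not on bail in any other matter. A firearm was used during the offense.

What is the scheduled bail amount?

$146,960

Base amounts from the schedule: extortion $46,500; receiving stolen property $15,400; perjury $25,800.
Stacking rule: highest base plus $18,500 per additional charge. Highest is extortion at $46,500; 2 additional charges → +$37,000. Combined base = $83,500.
Offense involved a victim aged 65 or older (+60%): $83,500 × 1.6 = $133,600.
Firearm was used or possessed during the offense (+10%): $133,600 × 1.1 = $146,960.
$146,960 is within the $500,000 maximum.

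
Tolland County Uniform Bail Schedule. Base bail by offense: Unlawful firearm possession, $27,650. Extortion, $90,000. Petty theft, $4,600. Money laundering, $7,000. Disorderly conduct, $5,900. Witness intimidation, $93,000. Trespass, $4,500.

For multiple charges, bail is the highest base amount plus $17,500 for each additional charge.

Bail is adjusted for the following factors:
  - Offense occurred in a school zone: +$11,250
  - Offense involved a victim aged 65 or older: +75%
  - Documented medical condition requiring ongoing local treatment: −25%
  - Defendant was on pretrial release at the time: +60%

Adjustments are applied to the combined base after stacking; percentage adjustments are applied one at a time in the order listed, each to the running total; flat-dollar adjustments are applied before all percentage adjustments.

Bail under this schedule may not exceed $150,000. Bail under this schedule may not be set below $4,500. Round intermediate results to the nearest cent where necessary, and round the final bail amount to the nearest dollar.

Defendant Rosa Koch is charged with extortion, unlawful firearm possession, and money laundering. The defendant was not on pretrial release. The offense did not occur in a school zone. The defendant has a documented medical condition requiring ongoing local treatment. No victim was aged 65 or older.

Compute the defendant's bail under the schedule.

Base amounts from the schedule: extortion $90,000; unlawful firearm possession $27,650; money laundering $7,000.
Stacking rule: highest base plus $17,500 per additional charge. Highest is extortion at $90,000; 2 additional charges → +$35,000. Combined base = $125,000.
Documented medical condition requiring ongoing local treatment (−25%): $125,000 × 0.75 = $93,750.
$93,750 is within the $150,000 maximum.
$93,750 is at or above the $4,500 minimum.

$93,750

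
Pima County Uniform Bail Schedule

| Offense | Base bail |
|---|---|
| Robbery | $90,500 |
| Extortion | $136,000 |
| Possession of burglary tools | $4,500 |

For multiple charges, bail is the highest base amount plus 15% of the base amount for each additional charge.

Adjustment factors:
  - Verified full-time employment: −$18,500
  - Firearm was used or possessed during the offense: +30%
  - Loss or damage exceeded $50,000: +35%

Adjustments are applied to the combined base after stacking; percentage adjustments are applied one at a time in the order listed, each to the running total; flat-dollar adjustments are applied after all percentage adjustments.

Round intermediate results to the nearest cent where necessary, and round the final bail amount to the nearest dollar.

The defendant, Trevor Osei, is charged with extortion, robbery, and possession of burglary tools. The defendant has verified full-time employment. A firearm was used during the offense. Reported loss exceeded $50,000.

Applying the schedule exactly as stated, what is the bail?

Base amounts from the schedule: extortion $136,000; robbery $90,500; possession of burglary tools $4,500.
Stacking rule: highest base plus 15% of each additional charge. Highest is extortion at $136,000. Additional: $90,500 × 15% = $13,575; $4,500 × 15% = $675. Combined base = $136,000 + $14,250 = $150,250.
Firearm was used or possessed during the offense (+30%): $150,250 × 1.3 = $195,325.
Loss or damage exceeded $50,000 (+35%): $195,325 × 1.35 = $263,688.75.
Verified full-time employment (−$18,500 flat): $263,688.75 − $18,500 = $245,188.75.
Rounded to the nearest dollar: $245,189.

$245,189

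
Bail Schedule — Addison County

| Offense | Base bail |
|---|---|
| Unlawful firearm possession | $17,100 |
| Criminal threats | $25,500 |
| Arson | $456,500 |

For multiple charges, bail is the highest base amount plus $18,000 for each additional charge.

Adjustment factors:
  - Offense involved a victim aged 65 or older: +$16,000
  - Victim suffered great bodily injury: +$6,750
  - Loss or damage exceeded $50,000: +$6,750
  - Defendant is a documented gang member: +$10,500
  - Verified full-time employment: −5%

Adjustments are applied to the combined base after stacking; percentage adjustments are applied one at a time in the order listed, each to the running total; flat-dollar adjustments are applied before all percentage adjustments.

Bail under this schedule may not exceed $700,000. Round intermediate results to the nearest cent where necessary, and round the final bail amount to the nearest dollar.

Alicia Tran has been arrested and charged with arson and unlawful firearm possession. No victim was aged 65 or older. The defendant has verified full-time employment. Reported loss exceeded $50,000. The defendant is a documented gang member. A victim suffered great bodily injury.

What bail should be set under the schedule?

Base amounts from the schedule: arson $456,500; unlawful firearm possession $17,100.
Stacking rule: highest base plus $18,000 per additional charge. Highest is arson at $456,500; 1 additional charge → +$18,000. Combined base = $474,500.
Victim suffered great bodily injury (+$6,750 flat): $474,500 + $6,750 = $481,250.
Loss or damage exceeded $50,000 (+$6,750 flat): $481,250 + $6,750 = $488,000.
Defendant is a documented gang member (+$10,500 flat): $488,000 + $10,500 = $498,500.
Verified full-time employment (−5%): $498,500 × 0.95 = $473,575.
$473,575 is within the $700,000 maximum.

$473,575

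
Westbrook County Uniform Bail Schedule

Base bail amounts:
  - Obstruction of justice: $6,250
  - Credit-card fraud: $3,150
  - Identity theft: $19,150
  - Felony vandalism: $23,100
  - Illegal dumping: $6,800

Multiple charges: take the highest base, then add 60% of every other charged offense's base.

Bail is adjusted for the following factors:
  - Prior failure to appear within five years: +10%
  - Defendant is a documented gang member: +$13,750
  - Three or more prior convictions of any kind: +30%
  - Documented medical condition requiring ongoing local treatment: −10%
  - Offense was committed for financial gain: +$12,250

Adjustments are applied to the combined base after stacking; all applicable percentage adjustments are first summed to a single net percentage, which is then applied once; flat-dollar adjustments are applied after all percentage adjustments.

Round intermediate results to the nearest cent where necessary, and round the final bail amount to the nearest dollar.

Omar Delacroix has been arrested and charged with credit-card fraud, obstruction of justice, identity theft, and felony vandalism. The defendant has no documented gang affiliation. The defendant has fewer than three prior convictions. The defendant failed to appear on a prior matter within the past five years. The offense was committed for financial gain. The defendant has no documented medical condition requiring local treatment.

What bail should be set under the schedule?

$56,503

Base amounts from the schedule: credit-card fraud $3,150; obstruction of justice $6,250; identity theft $19,150; felony vandalism $23,100.
Stacking rule: highest base plus 60% of each additional charge. Highest is felony vandalism at $23,100. Additional: $3,150 × 60% = $1,890; $6,250 × 60% = $3,750; $19,150 × 60% = $11,490. Combined base = $23,100 + $17,130 = $40,230.
Prior failure to appear within five years (+10%): $40,230 × 1.1 = $44,253.
Offense was committed for financial gain (+$12,250 flat): $44,253 + $12,250 = $56,503.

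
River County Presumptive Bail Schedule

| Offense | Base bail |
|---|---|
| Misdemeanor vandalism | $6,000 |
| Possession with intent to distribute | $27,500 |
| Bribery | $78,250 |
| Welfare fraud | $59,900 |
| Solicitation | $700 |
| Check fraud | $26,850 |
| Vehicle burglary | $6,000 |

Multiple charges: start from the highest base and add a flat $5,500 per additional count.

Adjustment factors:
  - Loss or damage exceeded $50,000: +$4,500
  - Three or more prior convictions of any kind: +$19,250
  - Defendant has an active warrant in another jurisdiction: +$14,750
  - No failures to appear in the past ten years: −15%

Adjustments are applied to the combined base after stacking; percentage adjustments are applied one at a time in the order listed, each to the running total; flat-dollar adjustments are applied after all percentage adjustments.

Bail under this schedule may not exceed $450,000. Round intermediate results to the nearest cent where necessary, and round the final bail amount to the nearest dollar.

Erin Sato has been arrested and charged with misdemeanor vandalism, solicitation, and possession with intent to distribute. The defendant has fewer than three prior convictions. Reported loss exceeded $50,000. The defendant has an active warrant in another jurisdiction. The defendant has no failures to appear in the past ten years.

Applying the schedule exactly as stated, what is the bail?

Base amounts from the schedule: misdemeanor vandalism $6,000; solicitation $700; possession with intent to distribute $27,500.
Stacking rule: highest base plus $5,500 per additional charge. Highest is possession with intent to distribute at $27,500; 2 additional charges → +$11,000. Combined base = $38,500.
No failures to appear in the past ten years (−15%): $38,500 × 0.85 = $32,725.
Loss or damage exceeded $50,000 (+$4,500 flat): $32,725 + $4,500 = $37,225.
Defendant has an active warrant in another jurisdiction (+$14,750 flat): $37,225 + $14,750 = $51,975.
$51,975 is within the $450,000 maximum.

$51,975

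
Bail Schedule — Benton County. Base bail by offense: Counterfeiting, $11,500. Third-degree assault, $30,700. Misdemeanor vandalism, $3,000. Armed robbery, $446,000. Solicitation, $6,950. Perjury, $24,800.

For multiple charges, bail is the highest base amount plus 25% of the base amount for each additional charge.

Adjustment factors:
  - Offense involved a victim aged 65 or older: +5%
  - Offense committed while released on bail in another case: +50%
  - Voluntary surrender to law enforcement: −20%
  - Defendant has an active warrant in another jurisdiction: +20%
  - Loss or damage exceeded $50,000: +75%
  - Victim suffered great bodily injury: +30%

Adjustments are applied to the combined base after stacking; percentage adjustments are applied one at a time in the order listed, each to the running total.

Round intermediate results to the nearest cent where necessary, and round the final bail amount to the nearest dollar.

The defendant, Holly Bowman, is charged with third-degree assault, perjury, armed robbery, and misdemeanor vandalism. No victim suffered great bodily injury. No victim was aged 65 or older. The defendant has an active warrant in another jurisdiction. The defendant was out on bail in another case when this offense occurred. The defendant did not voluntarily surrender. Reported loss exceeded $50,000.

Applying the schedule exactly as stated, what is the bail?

$1,450,969

Base amounts from the schedule: third-degree assault $30,700; perjury $24,800; armed robbery $446,000; misdemeanor vandalism $3,000.
Stacking rule: highest base plus 25% of each additional charge. Highest is armed robbery at $446,000. Additional: $30,700 × 25% = $7,675; $24,800 × 25% = $6,200; $3,000 × 25% = $750. Combined base = $446,000 + $14,625 = $460,625.
Offense committed while released on bail in another case (+50%): $460,625 × 1.5 = $690,937.50.
Defendant has an active warrant in another jurisdiction (+20%): $690,937.50 × 1.2 = $829,125.
Loss or damage exceeded $50,000 (+75%): $829,125 × 1.75 = $1,450,968.75.
Rounded to the nearest dollar: $1,450,969.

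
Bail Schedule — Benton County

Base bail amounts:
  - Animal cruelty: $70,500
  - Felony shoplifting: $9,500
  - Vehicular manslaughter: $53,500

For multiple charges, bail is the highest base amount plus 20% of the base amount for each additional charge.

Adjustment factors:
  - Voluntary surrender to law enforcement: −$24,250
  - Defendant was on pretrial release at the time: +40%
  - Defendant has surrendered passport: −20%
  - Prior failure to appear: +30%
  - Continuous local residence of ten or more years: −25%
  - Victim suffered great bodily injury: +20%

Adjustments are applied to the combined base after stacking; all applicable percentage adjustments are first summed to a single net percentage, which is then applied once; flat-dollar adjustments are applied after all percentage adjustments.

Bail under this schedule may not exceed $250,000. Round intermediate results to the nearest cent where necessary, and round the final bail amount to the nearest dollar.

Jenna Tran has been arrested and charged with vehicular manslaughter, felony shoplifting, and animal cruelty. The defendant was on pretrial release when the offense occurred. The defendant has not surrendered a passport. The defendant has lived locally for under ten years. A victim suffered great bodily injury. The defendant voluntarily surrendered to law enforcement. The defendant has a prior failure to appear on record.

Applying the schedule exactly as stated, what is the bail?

$133,640

Base amounts from the schedule: vehicular manslaughter $53,500; felony shoplifting $9,500; animal cruelty $70,500.
Stacking rule: highest base plus 20% of each additional charge. Highest is animal cruelty at $70,500. Additional: $53,500 × 20% = $10,700; $9,500 × 20% = $1,900. Combined base = $70,500 + $12,600 = $83,100.
Net percentage adjustment: +40% +30% +20% = +90%. $83,100 × 1.9 = $157,890.
Voluntary surrender to law enforcement (−$24,250 flat): $157,890 − $24,250 = $133,640.
$133,640 is within the $250,000 maximum.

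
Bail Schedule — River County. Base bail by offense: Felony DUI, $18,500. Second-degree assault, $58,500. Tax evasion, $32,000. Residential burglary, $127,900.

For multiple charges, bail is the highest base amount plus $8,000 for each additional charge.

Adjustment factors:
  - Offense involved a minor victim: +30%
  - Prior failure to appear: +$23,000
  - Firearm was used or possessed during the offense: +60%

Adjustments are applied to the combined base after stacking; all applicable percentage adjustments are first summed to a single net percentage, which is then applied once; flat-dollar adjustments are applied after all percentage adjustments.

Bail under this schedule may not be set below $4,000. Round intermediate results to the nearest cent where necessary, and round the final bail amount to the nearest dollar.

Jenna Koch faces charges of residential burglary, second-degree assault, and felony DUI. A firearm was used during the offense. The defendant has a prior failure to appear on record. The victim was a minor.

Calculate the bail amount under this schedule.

Base amounts from the schedule: residential burglary $127,900; second-degree assault $58,500; felony DUI $18,500.
Stacking rule: highest base plus $8,000 per additional charge. Highest is residential burglary at $127,900; 2 additional charges → +$16,000. Combined base = $143,900.
Net percentage adjustment: +30% +60% = +90%. $143,900 × 1.9 = $273,410.
Prior failure to appear (+$23,000 flat): $273,410 + $23,000 = $296,410.
$296,410 is at or above the $4,000 minimum.

$296,410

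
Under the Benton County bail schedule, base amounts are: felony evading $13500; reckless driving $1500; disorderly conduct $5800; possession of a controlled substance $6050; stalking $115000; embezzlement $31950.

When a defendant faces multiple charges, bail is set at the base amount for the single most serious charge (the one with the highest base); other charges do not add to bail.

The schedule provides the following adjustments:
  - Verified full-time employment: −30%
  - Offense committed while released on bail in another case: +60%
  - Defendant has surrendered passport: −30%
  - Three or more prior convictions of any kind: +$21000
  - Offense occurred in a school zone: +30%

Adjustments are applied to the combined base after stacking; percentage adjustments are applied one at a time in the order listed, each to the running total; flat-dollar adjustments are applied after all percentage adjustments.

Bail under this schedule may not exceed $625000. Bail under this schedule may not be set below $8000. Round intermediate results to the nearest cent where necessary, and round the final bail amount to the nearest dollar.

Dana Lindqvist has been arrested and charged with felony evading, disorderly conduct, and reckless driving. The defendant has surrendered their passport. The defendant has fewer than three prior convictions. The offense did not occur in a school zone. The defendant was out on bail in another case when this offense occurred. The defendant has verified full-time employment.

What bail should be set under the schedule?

Base amounts from the schedule: felony evading $13500; disorderly conduct $5800; reckless driving $1500.
Stacking rule: use the highest base only. Highest is felony evading at $13500. Combined base = $13500.
Verified full-time employment (−30%): $13500 × 0.7 = $9450.
Offense committed while released on bail in another case (+60%): $9450 × 1.6 = $15120.
Defendant has surrendered passport (−30%): $15120 × 0.7 = $10584.
$10584 is within the $625000 maximum.
$10584 is at or above the $8000 minimum.

$10584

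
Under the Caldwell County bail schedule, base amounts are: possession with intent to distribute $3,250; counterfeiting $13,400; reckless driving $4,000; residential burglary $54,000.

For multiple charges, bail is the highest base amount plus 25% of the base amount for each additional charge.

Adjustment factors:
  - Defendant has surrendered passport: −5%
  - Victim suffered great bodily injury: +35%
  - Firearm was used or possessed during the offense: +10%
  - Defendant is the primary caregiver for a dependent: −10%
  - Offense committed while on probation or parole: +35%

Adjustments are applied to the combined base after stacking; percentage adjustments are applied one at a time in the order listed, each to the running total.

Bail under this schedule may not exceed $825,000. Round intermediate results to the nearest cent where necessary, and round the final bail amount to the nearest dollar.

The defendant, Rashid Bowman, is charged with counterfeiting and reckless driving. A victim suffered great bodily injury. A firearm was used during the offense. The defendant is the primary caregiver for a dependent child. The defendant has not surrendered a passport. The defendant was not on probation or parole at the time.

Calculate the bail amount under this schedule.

$19,246

Base amounts from the schedule: counterfeiting $13,400; reckless driving $4,000.
Stacking rule: highest base plus 25% of each additional charge. Highest is counterfeiting at $13,400. Additional: $4,000 × 25% = $1,000. Combined base = $13,400 + $1,000 = $14,400.
Victim suffered great bodily injury (+35%): $14,400 × 1.35 = $19,440.
Firearm was used or possessed during the offense (+10%): $19,440 × 1.1 = $21,384.
Defendant is the primary caregiver for a dependent (−10%): $21,384 × 0.9 = $19,245.60.
$19,245.60 is within the $825,000 maximum.
Rounded to the nearest dollar: $19,246.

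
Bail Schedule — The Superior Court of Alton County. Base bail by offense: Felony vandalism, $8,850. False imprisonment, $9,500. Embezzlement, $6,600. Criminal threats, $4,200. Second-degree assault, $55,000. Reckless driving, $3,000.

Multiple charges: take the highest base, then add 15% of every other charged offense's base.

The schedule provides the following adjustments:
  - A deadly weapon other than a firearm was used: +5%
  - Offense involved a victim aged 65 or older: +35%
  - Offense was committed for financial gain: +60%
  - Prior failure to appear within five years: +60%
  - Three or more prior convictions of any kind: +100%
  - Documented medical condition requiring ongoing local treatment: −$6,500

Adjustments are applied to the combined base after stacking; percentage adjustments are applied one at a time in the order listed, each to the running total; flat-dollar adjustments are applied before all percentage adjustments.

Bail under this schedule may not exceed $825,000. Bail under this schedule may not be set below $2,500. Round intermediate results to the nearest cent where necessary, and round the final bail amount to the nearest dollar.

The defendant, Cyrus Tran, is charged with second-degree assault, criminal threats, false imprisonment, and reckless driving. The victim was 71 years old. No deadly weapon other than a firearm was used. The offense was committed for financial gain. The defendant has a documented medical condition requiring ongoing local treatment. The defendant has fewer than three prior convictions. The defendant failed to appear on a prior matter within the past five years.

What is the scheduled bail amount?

Base amounts from the schedule: second-degree assault $55,000; criminal threats $4,200; false imprisonment $9,500; reckless driving $3,000.
Stacking rule: highest base plus 15% of each additional charge. Highest is second-degree assault at $55,000. Additional: $4,200 × 15% = $630; $9,500 × 15% = $1,425; $3,000 × 15% = $450. Combined base = $55,000 + $2,505 = $57,505.
Documented medical condition requiring ongoing local treatment (−$6,500 flat): $57,505 − $6,500 = $51,005.
Offense involved a victim aged 65 or older (+35%): $51,005 × 1.35 = $68,856.75.
Offense was committed for financial gain (+60%): $68,856.75 × 1.6 = $110,170.80.
Prior failure to appear within five years (+60%): $110,170.80 × 1.6 = $176,273.28.
$176,273.28 is within the $825,000 maximum.
$176,273.28 is at or above the $2,500 minimum.
Rounded to the nearest dollar: $176,273.

$176,273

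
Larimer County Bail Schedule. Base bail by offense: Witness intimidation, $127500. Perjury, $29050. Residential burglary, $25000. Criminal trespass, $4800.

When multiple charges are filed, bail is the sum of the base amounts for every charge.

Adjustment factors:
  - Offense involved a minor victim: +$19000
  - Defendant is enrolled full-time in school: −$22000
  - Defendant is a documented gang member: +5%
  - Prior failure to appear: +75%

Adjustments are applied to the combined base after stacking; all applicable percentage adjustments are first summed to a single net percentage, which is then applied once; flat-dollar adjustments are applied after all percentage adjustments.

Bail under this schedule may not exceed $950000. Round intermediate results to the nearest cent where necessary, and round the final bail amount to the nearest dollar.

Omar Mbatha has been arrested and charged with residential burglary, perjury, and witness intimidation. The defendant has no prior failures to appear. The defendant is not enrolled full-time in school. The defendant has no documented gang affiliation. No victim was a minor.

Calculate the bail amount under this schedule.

$181550

Base amounts from the schedule: residential burglary $25000; perjury $29050; witness intimidation $127500.
Stacking rule: sum of all bases. $25000 + $29050 + $127500 = $181550.
No adjustment factors apply to this defendant.
$181550 is within the $950000 maximum.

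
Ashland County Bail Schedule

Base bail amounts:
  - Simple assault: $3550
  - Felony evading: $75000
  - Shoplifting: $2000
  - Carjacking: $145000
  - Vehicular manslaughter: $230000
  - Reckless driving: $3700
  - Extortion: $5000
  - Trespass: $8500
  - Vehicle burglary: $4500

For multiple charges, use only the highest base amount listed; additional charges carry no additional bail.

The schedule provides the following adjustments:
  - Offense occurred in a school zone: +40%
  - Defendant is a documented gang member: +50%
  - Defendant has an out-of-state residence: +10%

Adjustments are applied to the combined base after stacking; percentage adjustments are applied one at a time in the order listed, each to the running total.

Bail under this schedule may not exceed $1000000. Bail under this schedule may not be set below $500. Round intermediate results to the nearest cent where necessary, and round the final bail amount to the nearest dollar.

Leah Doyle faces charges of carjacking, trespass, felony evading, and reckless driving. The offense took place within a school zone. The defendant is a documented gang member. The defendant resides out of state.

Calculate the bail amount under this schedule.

$334950

Base amounts from the schedule: carjacking $145000; trespass $8500; felony evading $75000; reckless driving $3700.
Stacking rule: use the highest base only. Highest is carjacking at $145000. Combined base = $145000.
Offense occurred in a school zone (+40%): $145000 × 1.4 = $203000.
Defendant is a documented gang member (+50%): $203000 × 1.5 = $304500.
Defendant has an out-of-state residence (+10%): $304500 × 1.1 = $334950.
$334950 is within the $1000000 maximum.
$334950 is at or above the $500 minimum.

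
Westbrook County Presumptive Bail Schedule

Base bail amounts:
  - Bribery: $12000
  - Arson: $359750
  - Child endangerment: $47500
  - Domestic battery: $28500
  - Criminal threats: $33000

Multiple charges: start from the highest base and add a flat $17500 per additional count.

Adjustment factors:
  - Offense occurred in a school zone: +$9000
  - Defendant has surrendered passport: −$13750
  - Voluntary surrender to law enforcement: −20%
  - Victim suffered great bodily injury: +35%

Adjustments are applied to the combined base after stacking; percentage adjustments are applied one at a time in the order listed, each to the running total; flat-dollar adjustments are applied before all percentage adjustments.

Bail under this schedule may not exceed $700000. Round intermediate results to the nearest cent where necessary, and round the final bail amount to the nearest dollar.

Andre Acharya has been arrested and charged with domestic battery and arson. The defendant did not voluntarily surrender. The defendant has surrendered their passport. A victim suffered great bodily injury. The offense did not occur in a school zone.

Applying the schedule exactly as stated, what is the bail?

Base amounts from the schedule: domestic battery $28500; arson $359750.
Stacking rule: highest base plus $17500 per additional charge. Highest is arson at $359750; 1 additional charge → +$17500. Combined base = $377250.
Defendant has surrendered passport (−$13750 flat): $377250 − $13750 = $363500.
Victim suffered great bodily injury (+35%): $363500 × 1.35 = $490725.
$490725 is within the $700000 maximum.

$490725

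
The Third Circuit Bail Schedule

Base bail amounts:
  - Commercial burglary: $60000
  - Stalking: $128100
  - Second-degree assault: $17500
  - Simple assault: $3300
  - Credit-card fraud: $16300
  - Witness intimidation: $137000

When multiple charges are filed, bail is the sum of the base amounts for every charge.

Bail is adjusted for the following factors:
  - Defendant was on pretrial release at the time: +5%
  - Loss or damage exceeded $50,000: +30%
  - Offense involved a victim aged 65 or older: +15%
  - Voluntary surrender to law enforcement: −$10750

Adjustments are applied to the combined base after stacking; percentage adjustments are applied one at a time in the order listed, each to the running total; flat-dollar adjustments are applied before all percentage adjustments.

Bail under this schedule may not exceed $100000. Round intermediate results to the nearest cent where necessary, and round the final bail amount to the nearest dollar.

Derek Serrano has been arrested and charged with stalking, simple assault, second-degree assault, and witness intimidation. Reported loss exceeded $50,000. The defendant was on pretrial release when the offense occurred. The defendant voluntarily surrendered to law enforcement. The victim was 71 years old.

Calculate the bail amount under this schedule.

Base amounts from the schedule: stalking $128100; simple assault $3300; second-degree assault $17500; witness intimidation $137000.
Stacking rule: sum of all bases. $128100 + $3300 + $17500 + $137000 = $285900.
Voluntary surrender to law enforcement (−$10750 flat): $285900 − $10750 = $275150.
Defendant was on pretrial release at the time (+5%): $275150 × 1.05 = $288907.50.
Loss or damage exceeded $50,000 (+30%): $288907.50 × 1.3 = $375579.75.
Offense involved a victim aged 65 or older (+15%): $375579.75 × 1.15 = $431916.71.
Result $431916.71 exceeds the maximum of $100000; bail is capped at $100000.

$100000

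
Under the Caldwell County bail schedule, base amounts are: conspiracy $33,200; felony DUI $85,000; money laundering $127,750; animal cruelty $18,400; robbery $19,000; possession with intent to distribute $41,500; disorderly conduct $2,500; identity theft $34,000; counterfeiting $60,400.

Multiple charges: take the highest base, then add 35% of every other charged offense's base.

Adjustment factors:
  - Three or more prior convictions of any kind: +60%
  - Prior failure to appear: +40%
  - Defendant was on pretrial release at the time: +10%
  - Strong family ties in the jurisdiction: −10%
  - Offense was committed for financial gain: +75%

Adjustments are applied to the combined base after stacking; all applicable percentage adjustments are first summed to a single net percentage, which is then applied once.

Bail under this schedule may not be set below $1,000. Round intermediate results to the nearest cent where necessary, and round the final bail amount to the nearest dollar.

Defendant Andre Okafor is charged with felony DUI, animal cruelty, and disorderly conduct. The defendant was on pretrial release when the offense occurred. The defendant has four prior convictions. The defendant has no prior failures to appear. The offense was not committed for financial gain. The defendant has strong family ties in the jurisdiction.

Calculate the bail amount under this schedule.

Base amounts from the schedule: felony DUI $85,000; animal cruelty $18,400; disorderly conduct $2,500.
Stacking rule: highest base plus 35% of each additional charge. Highest is felony DUI at $85,000. Additional: $18,400 × 35% = $6,440; $2,500 × 35% = $875. Combined base = $85,000 + $7,315 = $92,315.
Net percentage adjustment: +60% +10% −10% = +60%. $92,315 × 1.6 = $147,704.
$147,704 is at or above the $1,000 minimum.

$147,704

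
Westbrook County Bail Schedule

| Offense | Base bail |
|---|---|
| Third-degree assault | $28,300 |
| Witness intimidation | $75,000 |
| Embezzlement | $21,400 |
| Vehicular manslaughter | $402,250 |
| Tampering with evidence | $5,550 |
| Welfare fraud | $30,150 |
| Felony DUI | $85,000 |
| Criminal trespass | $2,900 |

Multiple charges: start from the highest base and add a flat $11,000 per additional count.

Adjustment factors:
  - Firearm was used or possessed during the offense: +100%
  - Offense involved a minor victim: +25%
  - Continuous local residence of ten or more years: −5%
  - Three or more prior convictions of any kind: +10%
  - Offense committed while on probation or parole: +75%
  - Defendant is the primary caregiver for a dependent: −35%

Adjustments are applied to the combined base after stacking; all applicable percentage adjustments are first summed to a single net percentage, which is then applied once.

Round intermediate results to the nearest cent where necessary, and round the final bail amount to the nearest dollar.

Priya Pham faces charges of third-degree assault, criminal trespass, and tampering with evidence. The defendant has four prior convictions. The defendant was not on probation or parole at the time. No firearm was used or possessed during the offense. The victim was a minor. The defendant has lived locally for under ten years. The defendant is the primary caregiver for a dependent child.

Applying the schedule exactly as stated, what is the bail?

$50,300

Base amounts from the schedule: third-degree assault $28,300; criminal trespass $2,900; tampering with evidence $5,550.
Stacking rule: highest base plus $11,000 per additional charge. Highest is third-degree assault at $28,300; 2 additional charges → +$22,000. Combined base = $50,300.
Net percentage adjustment: +25% +10% −35% = +0%. $50,300 × 1 = $50,300.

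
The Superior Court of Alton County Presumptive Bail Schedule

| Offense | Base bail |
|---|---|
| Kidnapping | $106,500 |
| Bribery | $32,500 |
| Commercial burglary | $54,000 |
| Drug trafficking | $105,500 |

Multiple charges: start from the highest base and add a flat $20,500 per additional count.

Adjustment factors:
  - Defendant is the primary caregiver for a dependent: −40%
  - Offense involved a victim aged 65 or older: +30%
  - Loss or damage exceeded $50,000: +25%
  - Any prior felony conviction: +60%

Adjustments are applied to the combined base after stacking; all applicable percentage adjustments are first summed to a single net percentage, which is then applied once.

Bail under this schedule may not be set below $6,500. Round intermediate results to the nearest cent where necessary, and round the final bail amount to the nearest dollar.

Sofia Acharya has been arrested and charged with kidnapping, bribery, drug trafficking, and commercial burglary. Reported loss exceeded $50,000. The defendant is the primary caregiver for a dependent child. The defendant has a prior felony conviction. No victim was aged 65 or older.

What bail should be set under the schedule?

Base amounts from the schedule: kidnapping $106,500; bribery $32,500; drug trafficking $105,500; commercial burglary $54,000.
Stacking rule: highest base plus $20,500 per additional charge. Highest is kidnapping at $106,500; 3 additional charges → +$61,500. Combined base = $168,000.
Net percentage adjustment: −40% +25% +60% = +45%. $168,000 × 1.45 = $243,600.
$243,600 is at or above the $6,500 minimum.

$243,600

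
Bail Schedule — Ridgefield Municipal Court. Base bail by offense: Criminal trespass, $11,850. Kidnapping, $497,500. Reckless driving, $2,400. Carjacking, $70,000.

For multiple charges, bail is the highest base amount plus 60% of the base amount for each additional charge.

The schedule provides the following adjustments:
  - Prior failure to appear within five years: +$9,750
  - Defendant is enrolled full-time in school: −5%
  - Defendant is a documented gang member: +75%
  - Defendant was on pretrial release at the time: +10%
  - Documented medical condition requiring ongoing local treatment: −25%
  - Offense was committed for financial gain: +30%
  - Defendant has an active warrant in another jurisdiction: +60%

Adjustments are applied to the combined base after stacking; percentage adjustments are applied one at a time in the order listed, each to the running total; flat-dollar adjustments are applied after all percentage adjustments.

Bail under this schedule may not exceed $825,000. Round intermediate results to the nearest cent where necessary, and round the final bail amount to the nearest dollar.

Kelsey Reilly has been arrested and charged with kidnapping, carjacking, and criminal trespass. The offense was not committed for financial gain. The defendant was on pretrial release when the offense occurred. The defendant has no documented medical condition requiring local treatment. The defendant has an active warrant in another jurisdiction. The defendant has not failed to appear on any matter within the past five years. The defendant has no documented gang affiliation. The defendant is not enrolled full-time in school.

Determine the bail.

$825,000

Base amounts from the schedule: kidnapping $497,500; carjacking $70,000; criminal trespass $11,850.
Stacking rule: highest base plus 60% of each additional charge. Highest is kidnapping at $497,500. Additional: $70,000 × 60% = $42,000; $11,850 × 60% = $7,110. Combined base = $497,500 + $49,110 = $546,610.
Defendant was on pretrial release at the time (+10%): $546,610 × 1.1 = $601,271.
Defendant has an active warrant in another jurisdiction (+60%): $601,271 × 1.6 = $962,033.60.
Result $962,033.60 exceeds the maximum of $825,000; bail is capped at $825,000.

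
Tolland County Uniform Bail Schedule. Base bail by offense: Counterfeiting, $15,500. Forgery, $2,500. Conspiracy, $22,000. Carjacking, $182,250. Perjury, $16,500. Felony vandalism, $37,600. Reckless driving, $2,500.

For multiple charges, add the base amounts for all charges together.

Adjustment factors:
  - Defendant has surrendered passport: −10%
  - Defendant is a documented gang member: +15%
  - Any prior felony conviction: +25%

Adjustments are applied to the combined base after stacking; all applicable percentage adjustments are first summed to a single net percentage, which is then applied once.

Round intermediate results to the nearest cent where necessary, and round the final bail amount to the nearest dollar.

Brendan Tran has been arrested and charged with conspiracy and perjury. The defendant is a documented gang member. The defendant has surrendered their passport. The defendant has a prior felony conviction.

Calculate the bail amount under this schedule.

$50,050

Base amounts from the schedule: conspiracy $22,000; perjury $16,500.
Stacking rule: sum of all bases. $22,000 + $16,500 = $38,500.
Net percentage adjustment: −10% +15% +25% = +30%. $38,500 × 1.3 = $50,050.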